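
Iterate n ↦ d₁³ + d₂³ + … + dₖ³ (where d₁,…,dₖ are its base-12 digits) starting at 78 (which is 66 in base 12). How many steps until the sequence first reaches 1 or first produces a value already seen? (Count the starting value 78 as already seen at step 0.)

14

78 = (6,6)_12 → 6³ + 6³ = 216 + 216 = 432
432 = (3,0,0)_12 → 3³ + 0³ + 0³ = 27 + 0 + 0 = 27
27 = (2,3)_12 → 2³ + 3³ = 8 + 27 = 35
35 = (2,11)_12 → 2³ + 11³ = 8 + 1331 = 1339
1339 = (9,3,7)_12 → 9³ + 3³ + 7³ = 729 + 27 + 343 = 1099
1099 = (7,7,7)_12 → 7³ + 7³ + 7³ = 343 + 343 + 343 = 1029
1029 = (7,1,9)_12 → 7³ + 1³ + 9³ = 343 + 1 + 729 = 1073
1073 = (7,5,5)_12 → 7³ + 5³ + 5³ = 343 + 125 + 125 = 593
593 = (4,1,5)_12 → 4³ + 1³ + 5³ = 64 + 1 + 125 = 190
190 = (1,3,10)_12 → 1³ + 3³ + 10³ = 1 + 27 + 1000 = 1028
1028 = (7,1,8)_12 → 7³ + 1³ + 8³ = 343 + 1 + 512 = 856
856 = (5,11,4)_12 → 5³ + 11³ + 4³ = 125 + 1331 + 64 = 1520
1520 = (10,6,8)_12 → 10³ + 6³ + 8³ = 1000 + 216 + 512 = 1728
1728 = (1,0,0,0)_12 → 1³ + 0³ + 0³ + 0³ = 1 + 0 + 0 + 0 = 1  — reached 1.
That took 14 steps.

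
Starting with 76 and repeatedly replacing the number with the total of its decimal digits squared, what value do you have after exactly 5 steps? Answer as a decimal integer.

76 → 85
85 → 89
89 → 145
145 → 42
42 → 20

20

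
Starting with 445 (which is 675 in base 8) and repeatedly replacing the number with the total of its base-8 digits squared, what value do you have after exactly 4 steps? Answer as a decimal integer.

445 = (6,7,5)_8 → 6² + 7² + 5² = 110
110 = (1,5,6)_8 → 1² + 5² + 6² = 62
62 = (7,6)_8 → 7² + 6² = 85
85 = (1,2,5)_8 → 1² + 2² + 5² = 30

30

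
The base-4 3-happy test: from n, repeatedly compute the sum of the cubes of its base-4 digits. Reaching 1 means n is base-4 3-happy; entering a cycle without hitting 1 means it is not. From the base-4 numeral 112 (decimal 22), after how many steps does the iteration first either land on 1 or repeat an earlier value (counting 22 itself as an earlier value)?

22 = (1,1,2)_4 → 10
10 = (2,2)_4 → 16
16 = (1,0,0)_4 → 1  — reached 1.
That took 3 steps.

3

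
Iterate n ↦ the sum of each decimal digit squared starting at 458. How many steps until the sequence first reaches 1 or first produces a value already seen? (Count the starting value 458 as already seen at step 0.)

12

458 → 4² + 5² + 8² = 16 + 25 + 64 = 105
105 → 1² + 0² + 5² = 1 + 0 + 25 = 26
26 → 2² + 6² = 4 + 36 = 40
40 → 4² + 0² = 16 + 0 = 16
16 → 1² + 6² = 1 + 36 = 37
37 → 3² + 7² = 9 + 49 = 58
58 → 5² + 8² = 25 + 64 = 89
89 → 8² + 9² = 64 + 81 = 145
145 → 1² + 4² + 5² = 1 + 16 + 25 = 42
42 → 4² + 2² = 16 + 4 = 20
20 → 2² + 0² = 4 + 0 = 4
4 → 4² = 16  — 16 repeats.
That took 12 steps.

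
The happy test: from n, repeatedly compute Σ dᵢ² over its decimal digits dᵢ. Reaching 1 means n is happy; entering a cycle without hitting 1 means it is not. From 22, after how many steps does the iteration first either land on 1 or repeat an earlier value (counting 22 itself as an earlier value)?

22 → 8
8 → 64
64 → 52
52 → 29
29 → 85
85 → 89
89 → 145
145 → 42
42 → 20
20 → 4
4 → 16
16 → 37
37 → 58
58 → 89  — 89 repeats.
That took 14 steps.

14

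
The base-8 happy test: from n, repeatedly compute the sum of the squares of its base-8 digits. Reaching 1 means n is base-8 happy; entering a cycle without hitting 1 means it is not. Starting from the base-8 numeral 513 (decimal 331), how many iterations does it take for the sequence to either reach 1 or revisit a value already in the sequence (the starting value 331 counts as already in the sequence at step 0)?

331 = (5,1,3)_8 → 5² + 1² + 3² = 35
35 = (4,3)_8 → 4² + 3² = 25
25 = (3,1)_8 → 3² + 1² = 10
10 = (1,2)_8 → 1² + 2² = 5
5 = (5)_8 → 5² = 25  — 25 repeats.
That took 5 steps.

5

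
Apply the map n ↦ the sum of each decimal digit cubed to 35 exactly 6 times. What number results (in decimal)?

371

35 → 152
152 → 134
134 → 92
92 → 737
737 → 713
713 → 371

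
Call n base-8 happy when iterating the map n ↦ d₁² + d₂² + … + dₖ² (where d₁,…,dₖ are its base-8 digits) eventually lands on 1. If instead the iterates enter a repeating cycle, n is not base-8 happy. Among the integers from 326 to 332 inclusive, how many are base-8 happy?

326: 326 → 61 → 74 → 6 → 36 → 32 → 16 → 4 → 16  — not base-8 happy
327: 327 → 74 → 6 → 36 → 32 → 16 → 4 → 16  — not base-8 happy
328: 328 → 26 → 13 → 26  — not base-8 happy
329: 329 → 27 → 18 → 8 → 1  — base-8 happy
330: 330 → 30 → 45 → 50 → 40 → 25 → 10 → 5 → 25  — not base-8 happy
331: 331 → 35 → 25 → 10 → 5 → 25  — not base-8 happy
332: 332 → 42 → 29 → 34 → 20 → 20  — not base-8 happy
base-8 happy: 329

1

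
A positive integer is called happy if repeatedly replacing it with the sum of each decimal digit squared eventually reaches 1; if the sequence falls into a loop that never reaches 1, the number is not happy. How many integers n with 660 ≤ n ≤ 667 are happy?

660: 660 → 72 → 53 → 34 → 25 → 29 → 85 → 89 → 145 → 42 → 20 → 4 → 16 → 37 → 58 → 89  — not happy
661: 661 → 73 → 58 → 89 → 145 → 42 → 20 → 4 → 16 → 37 → 58  — not happy
662: 662 → 76 → 85 → 89 → 145 → 42 → 20 → 4 → 16 → 37 → 58 → 89  — not happy
663: 663 → 81 → 65 → 61 → 37 → 58 → 89 → 145 → 42 → 20 → 4 → 16 → 37  — not happy
664: 664 → 88 → 128 → 69 → 117 → 51 → 26 → 40 → 16 → 37 → 58 → 89 → 145 → 42 → 20 → 4 → 16  — not happy
665: 665 → 97 → 130 → 10 → 1  — happy
666: 666 → 108 → 65 → 61 → 37 → 58 → 89 → 145 → 42 → 20 → 4 → 16 → 37  — not happy
667: 667 → 121 → 6 → 36 → 45 → 41 → 17 → 50 → 25 → 29 → 85 → 89 → 145 → 42 → 20 → 4 → 16 → 37 → 58 → 89  — not happy
happy: 665

1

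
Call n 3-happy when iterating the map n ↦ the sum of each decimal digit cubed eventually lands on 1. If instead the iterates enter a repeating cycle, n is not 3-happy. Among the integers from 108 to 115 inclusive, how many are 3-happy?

1

108: 108 → 513 → 153 → 153  — not 3-happy
109: 109 → 730 → 370 → 370  — not 3-happy
110: 110 → 2 → 8 → 512 → 134 → 92 → 737 → 713 → 371 → 371  — not 3-happy
111: 111 → 3 → 27 → 351 → 153 → 153  — not 3-happy
112: 112 → 10 → 1  — 3-happy
113: 113 → 29 → 737 → 713 → 371 → 371  — not 3-happy
114: 114 → 66 → 432 → 99 → 1458 → 702 → 351 → 153 → 153  — not 3-happy
115: 115 → 127 → 352 → 160 → 217 → 352  — not 3-happy
3-happy: 112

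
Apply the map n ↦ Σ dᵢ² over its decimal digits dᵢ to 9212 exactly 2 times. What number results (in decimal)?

81

9212 → 9² + 2² + 1² + 2² = 81 + 4 + 1 + 4 = 90
90 → 9² + 0² = 81 + 0 = 81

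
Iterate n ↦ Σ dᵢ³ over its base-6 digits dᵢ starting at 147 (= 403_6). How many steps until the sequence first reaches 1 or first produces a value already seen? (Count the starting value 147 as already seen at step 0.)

147 = (4,0,3)_6 → 4³ + 0³ + 3³ = 91
91 = (2,3,1)_6 → 2³ + 3³ + 1³ = 36
36 = (1,0,0)_6 → 1³ + 0³ + 0³ = 1  — reached 1.
That took 3 steps.

3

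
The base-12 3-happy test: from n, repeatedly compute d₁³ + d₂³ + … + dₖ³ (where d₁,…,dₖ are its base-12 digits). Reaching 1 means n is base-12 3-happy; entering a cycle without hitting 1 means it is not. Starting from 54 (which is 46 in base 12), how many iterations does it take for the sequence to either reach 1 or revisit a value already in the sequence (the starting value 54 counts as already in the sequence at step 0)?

54 = (4,6)_12 → 4³ + 6³ = 64 + 216 = 280
280 = (1,11,4)_12 → 1³ + 11³ + 4³ = 1 + 1331 + 64 = 1396
1396 = (9,8,4)_12 → 9³ + 8³ + 4³ = 729 + 512 + 64 = 1305
1305 = (9,0,9)_12 → 9³ + 0³ + 9³ = 729 + 0 + 729 = 1458
1458 = (10,1,6)_12 → 10³ + 1³ + 6³ = 1000 + 1 + 216 = 1217
1217 = (8,5,5)_12 → 8³ + 5³ + 5³ = 512 + 125 + 125 = 762
762 = (5,3,6)_12 → 5³ + 3³ + 6³ = 125 + 27 + 216 = 368
368 = (2,6,8)_12 → 2³ + 6³ + 8³ = 8 + 216 + 512 = 736
736 = (5,1,4)_12 → 5³ + 1³ + 4³ = 125 + 1 + 64 = 190
190 = (1,3,10)_12 → 1³ + 3³ + 10³ = 1 + 27 + 1000 = 1028
1028 = (7,1,8)_12 → 7³ + 1³ + 8³ = 343 + 1 + 512 = 856
856 = (5,11,4)_12 → 5³ + 11³ + 4³ = 125 + 1331 + 64 = 1520
1520 = (10,6,8)_12 → 10³ + 6³ + 8³ = 1000 + 216 + 512 = 1728
1728 = (1,0,0,0)_12 → 1³ + 0³ + 0³ + 0³ = 1 + 0 + 0 + 0 = 1  — reached 1.
That took 14 steps.

14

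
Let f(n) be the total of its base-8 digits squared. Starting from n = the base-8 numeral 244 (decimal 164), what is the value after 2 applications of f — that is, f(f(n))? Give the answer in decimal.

32

164 = (2,4,4)_8 → 36
36 = (4,4)_8 → 32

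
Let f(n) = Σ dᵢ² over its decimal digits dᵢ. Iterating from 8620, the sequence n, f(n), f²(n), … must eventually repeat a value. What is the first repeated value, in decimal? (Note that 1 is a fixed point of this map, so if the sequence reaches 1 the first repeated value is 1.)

89

8620 → 104
104 → 17
17 → 50
50 → 25
25 → 29
29 → 85
85 → 89
89 → 145
145 → 42
42 → 20
20 → 4
4 → 16
16 → 37
37 → 58
58 → 89  — 89 already appeared earlier.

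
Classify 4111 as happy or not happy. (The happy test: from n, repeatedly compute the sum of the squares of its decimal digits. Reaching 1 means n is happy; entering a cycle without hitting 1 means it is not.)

happy

4111 → 4² + 1² + 1² + 1² = 19
19 → 1² + 9² = 82
82 → 8² + 2² = 68
68 → 6² + 8² = 100
100 → 1² + 0² + 0² = 1  — reached 1.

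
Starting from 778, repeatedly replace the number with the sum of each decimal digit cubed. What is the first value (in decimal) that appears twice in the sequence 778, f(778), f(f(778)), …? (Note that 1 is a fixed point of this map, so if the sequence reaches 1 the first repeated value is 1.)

1

778 → 1198
1198 → 1243
1243 → 100
100 → 1  — reached the fixed point 1.
1 → 1, so 1 is the first repeated value.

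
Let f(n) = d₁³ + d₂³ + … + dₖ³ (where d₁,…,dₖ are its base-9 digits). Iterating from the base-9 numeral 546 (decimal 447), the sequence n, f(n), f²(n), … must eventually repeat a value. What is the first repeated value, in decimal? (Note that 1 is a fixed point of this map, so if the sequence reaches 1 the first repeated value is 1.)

447 = (5,4,6)_9 → 5³ + 4³ + 6³ = 125 + 64 + 216 = 405
405 = (5,0,0)_9 → 5³ + 0³ + 0³ = 125 + 0 + 0 = 125
125 = (1,4,8)_9 → 1³ + 4³ + 8³ = 1 + 64 + 512 = 577
577 = (7,1,1)_9 → 7³ + 1³ + 1³ = 343 + 1 + 1 = 345
345 = (4,2,3)_9 → 4³ + 2³ + 3³ = 64 + 8 + 27 = 99
99 = (1,2,0)_9 → 1³ + 2³ + 0³ = 1 + 8 + 0 = 9
9 = (1,0)_9 → 1³ + 0³ = 1 + 0 = 1  — reached the fixed point 1.
1 → 1, so 1 is the first repeated value.

1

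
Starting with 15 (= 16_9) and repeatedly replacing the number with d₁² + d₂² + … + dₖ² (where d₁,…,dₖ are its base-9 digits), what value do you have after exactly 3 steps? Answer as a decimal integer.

15 = (1,6)_9 → 1² + 6² = 1 + 36 = 37
37 = (4,1)_9 → 4² + 1² = 16 + 1 = 17
17 = (1,8)_9 → 1² + 8² = 1 + 64 = 65

65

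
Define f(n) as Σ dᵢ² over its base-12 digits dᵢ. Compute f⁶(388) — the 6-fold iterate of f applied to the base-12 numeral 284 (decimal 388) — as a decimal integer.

64

388 = (2,8,4)_12 → 2² + 8² + 4² = 84
84 = (7,0)_12 → 7² + 0² = 49
49 = (4,1)_12 → 4² + 1² = 17
17 = (1,5)_12 → 1² + 5² = 26
26 = (2,2)_12 → 2² + 2² = 8
8 = (8)_12 → 8² = 64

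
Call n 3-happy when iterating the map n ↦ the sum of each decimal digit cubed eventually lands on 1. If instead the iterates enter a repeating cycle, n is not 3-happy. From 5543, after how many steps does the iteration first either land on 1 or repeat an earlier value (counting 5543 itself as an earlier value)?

6

5543 → 5³ + 5³ + 4³ + 3³ = 125 + 125 + 64 + 27 = 341
341 → 3³ + 4³ + 1³ = 27 + 64 + 1 = 92
92 → 9³ + 2³ = 729 + 8 = 737
737 → 7³ + 3³ + 7³ = 343 + 27 + 343 = 713
713 → 7³ + 1³ + 3³ = 343 + 1 + 27 = 371
371 → 3³ + 7³ + 1³ = 27 + 343 + 1 = 371  — 371 repeats.
That took 6 steps.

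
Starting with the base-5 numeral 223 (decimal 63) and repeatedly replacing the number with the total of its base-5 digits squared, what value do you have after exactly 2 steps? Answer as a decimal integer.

13

63 = (2,2,3)_5 → 2² + 2² + 3² = 4 + 4 + 9 = 17
17 = (3,2)_5 → 3² + 2² = 9 + 4 = 13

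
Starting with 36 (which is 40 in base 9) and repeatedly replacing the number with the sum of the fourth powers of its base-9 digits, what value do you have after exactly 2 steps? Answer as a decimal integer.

338

36 = (4,0)_9 → 256
256 = (3,1,4)_9 → 338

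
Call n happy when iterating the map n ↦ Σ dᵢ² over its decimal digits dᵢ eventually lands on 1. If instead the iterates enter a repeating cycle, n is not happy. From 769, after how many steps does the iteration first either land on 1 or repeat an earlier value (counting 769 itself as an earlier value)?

769 → 7² + 6² + 9² = 166
166 → 1² + 6² + 6² = 73
73 → 7² + 3² = 58
58 → 5² + 8² = 89
89 → 8² + 9² = 145
145 → 1² + 4² + 5² = 42
42 → 4² + 2² = 20
20 → 2² + 0² = 4
4 → 4² = 16
16 → 1² + 6² = 37
37 → 3² + 7² = 58  — 58 repeats.
That took 11 steps.

11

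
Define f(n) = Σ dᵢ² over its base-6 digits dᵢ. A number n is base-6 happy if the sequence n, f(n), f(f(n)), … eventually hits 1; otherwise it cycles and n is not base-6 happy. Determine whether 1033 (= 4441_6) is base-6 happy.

base-6 happy

1033 = (4,4,4,1)_6 → 4² + 4² + 4² + 1² = 49
49 = (1,2,1)_6 → 1² + 2² + 1² = 6
6 = (1,0)_6 → 1² + 0² = 1  — reached 1.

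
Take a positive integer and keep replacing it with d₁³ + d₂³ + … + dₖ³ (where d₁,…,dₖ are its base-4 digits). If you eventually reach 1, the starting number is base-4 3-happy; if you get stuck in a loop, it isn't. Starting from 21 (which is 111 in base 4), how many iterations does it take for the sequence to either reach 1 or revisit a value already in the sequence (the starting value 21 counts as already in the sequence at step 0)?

5

21 = (1,1,1)_4 → 3
3 = (3)_4 → 27
27 = (1,2,3)_4 → 36
36 = (2,1,0)_4 → 9
9 = (2,1)_4 → 9  — 9 repeats.
That took 5 steps.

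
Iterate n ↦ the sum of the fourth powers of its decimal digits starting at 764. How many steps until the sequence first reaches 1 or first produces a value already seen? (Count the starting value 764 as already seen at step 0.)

764 → 7⁴ + 6⁴ + 4⁴ = 3953
3953 → 3⁴ + 9⁴ + 5⁴ + 3⁴ = 7348
7348 → 7⁴ + 3⁴ + 4⁴ + 8⁴ = 6834
6834 → 6⁴ + 8⁴ + 3⁴ + 4⁴ = 5729
5729 → 5⁴ + 7⁴ + 2⁴ + 9⁴ = 9603
9603 → 9⁴ + 6⁴ + 0⁴ + 3⁴ = 7938
7938 → 7⁴ + 9⁴ + 3⁴ + 8⁴ = 13139
13139 → 1⁴ + 3⁴ + 1⁴ + 3⁴ + 9⁴ = 6725
6725 → 6⁴ + 7⁴ + 2⁴ + 5⁴ = 4338
4338 → 4⁴ + 3⁴ + 3⁴ + 8⁴ = 4514
4514 → 4⁴ + 5⁴ + 1⁴ + 4⁴ = 1138
1138 → 1⁴ + 1⁴ + 3⁴ + 8⁴ = 4179
4179 → 4⁴ + 1⁴ + 7⁴ + 9⁴ = 9219
9219 → 9⁴ + 2⁴ + 1⁴ + 9⁴ = 13139  — 13139 repeats.
That took 14 steps.

14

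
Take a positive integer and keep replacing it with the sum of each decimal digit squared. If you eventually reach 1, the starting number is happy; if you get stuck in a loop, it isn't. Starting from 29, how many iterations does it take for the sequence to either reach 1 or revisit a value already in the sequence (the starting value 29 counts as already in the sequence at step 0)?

10

29 → 2² + 9² = 4 + 81 = 85
85 → 8² + 5² = 64 + 25 = 89
89 → 8² + 9² = 64 + 81 = 145
145 → 1² + 4² + 5² = 1 + 16 + 25 = 42
42 → 4² + 2² = 16 + 4 = 20
20 → 2² + 0² = 4 + 0 = 4
4 → 4² = 16
16 → 1² + 6² = 1 + 36 = 37
37 → 3² + 7² = 9 + 49 = 58
58 → 5² + 8² = 25 + 64 = 89  — 89 repeats.
That took 10 steps.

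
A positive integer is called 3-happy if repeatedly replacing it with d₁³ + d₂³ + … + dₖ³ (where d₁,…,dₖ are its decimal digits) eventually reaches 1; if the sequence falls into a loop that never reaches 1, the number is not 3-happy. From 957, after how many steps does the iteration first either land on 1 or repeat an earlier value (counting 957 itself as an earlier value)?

957 → 9³ + 5³ + 7³ = 1197
1197 → 1³ + 1³ + 9³ + 7³ = 1074
1074 → 1³ + 0³ + 7³ + 4³ = 408
408 → 4³ + 0³ + 8³ = 576
576 → 5³ + 7³ + 6³ = 684
684 → 6³ + 8³ + 4³ = 792
792 → 7³ + 9³ + 2³ = 1080
1080 → 1³ + 0³ + 8³ + 0³ = 513
513 → 5³ + 1³ + 3³ = 153
153 → 1³ + 5³ + 3³ = 153  — 153 repeats.
That took 10 steps.

10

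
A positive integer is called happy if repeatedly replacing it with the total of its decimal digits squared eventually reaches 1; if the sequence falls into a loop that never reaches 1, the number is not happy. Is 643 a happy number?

not happy

643 → 6² + 4² + 3² = 61
61 → 6² + 1² = 37
37 → 3² + 7² = 58
58 → 5² + 8² = 89
89 → 8² + 9² = 145
145 → 1² + 4² + 5² = 42
42 → 4² + 2² = 20
20 → 2² + 0² = 4
4 → 4² = 16
16 → 1² + 6² = 37  — 37 already seen; the sequence cycles without reaching 1.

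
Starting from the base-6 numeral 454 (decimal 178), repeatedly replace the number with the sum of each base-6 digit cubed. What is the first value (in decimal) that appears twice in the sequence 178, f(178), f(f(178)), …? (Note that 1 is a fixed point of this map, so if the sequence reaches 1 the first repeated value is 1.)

178 = (4,5,4)_6 → 4³ + 5³ + 4³ = 253
253 = (1,1,0,1)_6 → 1³ + 1³ + 0³ + 1³ = 3
3 = (3)_6 → 3³ = 27
27 = (4,3)_6 → 4³ + 3³ = 91
91 = (2,3,1)_6 → 2³ + 3³ + 1³ = 36
36 = (1,0,0)_6 → 1³ + 0³ + 0³ = 1  — reached the fixed point 1.
1 → 1, so 1 is the first repeated value.

1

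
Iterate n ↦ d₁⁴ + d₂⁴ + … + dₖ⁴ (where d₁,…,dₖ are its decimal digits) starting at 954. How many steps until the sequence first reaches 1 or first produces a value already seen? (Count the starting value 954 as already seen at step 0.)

13

954 → 7442
7442 → 2929
2929 → 13154
13154 → 964
964 → 8113
8113 → 4179
4179 → 9219
9219 → 13139
13139 → 6725
6725 → 4338
4338 → 4514
4514 → 1138
1138 → 4179  — 4179 repeats.
That took 13 steps.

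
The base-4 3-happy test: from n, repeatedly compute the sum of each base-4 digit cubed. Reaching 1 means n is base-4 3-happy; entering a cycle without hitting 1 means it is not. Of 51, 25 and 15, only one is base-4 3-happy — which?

25

51: 51 → 54 → 36 → 9 → 9  — repeats 9 (not base-4 3-happy)
25: 25 → 10 → 16 → 1  — reaches 1 (base-4 3-happy)
15: 15 → 54 → 36 → 9 → 9  — repeats 9 (not base-4 3-happy)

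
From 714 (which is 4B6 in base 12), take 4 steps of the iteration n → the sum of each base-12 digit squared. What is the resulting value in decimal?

714 = (4,11,6)_12 → 4² + 11² + 6² = 16 + 121 + 36 = 173
173 = (1,2,5)_12 → 1² + 2² + 5² = 1 + 4 + 25 = 30
30 = (2,6)_12 → 2² + 6² = 4 + 36 = 40
40 = (3,4)_12 → 3² + 4² = 9 + 16 = 25

25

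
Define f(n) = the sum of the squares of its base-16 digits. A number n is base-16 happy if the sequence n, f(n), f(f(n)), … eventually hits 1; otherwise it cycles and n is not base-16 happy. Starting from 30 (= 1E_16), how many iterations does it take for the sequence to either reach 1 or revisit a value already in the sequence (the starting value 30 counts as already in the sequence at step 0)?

30 = (1,14)_16 → 1² + 14² = 197
197 = (12,5)_16 → 12² + 5² = 169
169 = (10,9)_16 → 10² + 9² = 181
181 = (11,5)_16 → 11² + 5² = 146
146 = (9,2)_16 → 9² + 2² = 85
85 = (5,5)_16 → 5² + 5² = 50
50 = (3,2)_16 → 3² + 2² = 13
13 = (13)_16 → 13² = 169  — 169 repeats.
That took 8 steps.

8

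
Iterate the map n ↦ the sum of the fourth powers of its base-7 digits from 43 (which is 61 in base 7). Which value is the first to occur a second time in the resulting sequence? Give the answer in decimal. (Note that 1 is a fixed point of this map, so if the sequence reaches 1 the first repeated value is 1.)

803

43 = (6,1)_7 → 6⁴ + 1⁴ = 1297
1297 = (3,5,3,2)_7 → 3⁴ + 5⁴ + 3⁴ + 2⁴ = 803
803 = (2,2,2,5)_7 → 2⁴ + 2⁴ + 2⁴ + 5⁴ = 673
673 = (1,6,5,1)_7 → 1⁴ + 6⁴ + 5⁴ + 1⁴ = 1923
1923 = (5,4,1,5)_7 → 5⁴ + 4⁴ + 1⁴ + 5⁴ = 1507
1507 = (4,2,5,2)_7 → 4⁴ + 2⁴ + 5⁴ + 2⁴ = 913
913 = (2,4,4,3)_7 → 2⁴ + 4⁴ + 4⁴ + 3⁴ = 609
609 = (1,5,3,0)_7 → 1⁴ + 5⁴ + 3⁴ + 0⁴ = 707
707 = (2,0,3,0)_7 → 2⁴ + 0⁴ + 3⁴ + 0⁴ = 97
97 = (1,6,6)_7 → 1⁴ + 6⁴ + 6⁴ = 2593
2593 = (1,0,3,6,3)_7 → 1⁴ + 0⁴ + 3⁴ + 6⁴ + 3⁴ = 1459
1459 = (4,1,5,3)_7 → 4⁴ + 1⁴ + 5⁴ + 3⁴ = 963
963 = (2,5,4,4)_7 → 2⁴ + 5⁴ + 4⁴ + 4⁴ = 1153
1153 = (3,2,3,5)_7 → 3⁴ + 2⁴ + 3⁴ + 5⁴ = 803  — 803 already appeared earlier.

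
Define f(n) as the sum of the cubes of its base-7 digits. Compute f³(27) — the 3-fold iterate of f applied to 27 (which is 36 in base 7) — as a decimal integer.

27 = (3,6)_7 → 3³ + 6³ = 27 + 216 = 243
243 = (4,6,5)_7 → 4³ + 6³ + 5³ = 64 + 216 + 125 = 405
405 = (1,1,1,6)_7 → 1³ + 1³ + 1³ + 6³ = 1 + 1 + 1 + 216 = 219

219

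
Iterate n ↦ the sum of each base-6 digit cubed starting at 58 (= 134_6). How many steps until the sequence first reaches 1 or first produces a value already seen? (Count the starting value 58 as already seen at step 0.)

7

58 = (1,3,4)_6 → 1³ + 3³ + 4³ = 1 + 27 + 64 = 92
92 = (2,3,2)_6 → 2³ + 3³ + 2³ = 8 + 27 + 8 = 43
43 = (1,1,1)_6 → 1³ + 1³ + 1³ = 1 + 1 + 1 = 3
3 = (3)_6 → 3³ = 27
27 = (4,3)_6 → 4³ + 3³ = 64 + 27 = 91
91 = (2,3,1)_6 → 2³ + 3³ + 1³ = 8 + 27 + 1 = 36
36 = (1,0,0)_6 → 1³ + 0³ + 0³ = 1 + 0 + 0 = 1  — reached 1.
That took 7 steps.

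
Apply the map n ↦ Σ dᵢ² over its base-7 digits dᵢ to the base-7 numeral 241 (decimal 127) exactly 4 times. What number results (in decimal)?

25

127 = (2,4,1)_7 → 21
21 = (3,0)_7 → 9
9 = (1,2)_7 → 5
5 = (5)_7 → 25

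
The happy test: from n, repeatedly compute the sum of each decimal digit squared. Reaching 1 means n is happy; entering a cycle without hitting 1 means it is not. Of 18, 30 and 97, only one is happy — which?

18: 18 → 65 → 61 → 37 → 58 → 89 → 145 → 42 → 20 → 4 → 16 → 37  — repeats 37 (not happy)
30: 30 → 9 → 81 → 65 → 61 → 37 → 58 → 89 → 145 → 42 → 20 → 4 → 16 → 37  — repeats 37 (not happy)
97: 97 → 130 → 10 → 1  — reaches 1 (happy)

97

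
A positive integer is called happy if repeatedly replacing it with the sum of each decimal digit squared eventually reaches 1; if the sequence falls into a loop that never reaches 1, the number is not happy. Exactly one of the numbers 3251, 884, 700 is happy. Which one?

3251: 3251 → 39 → 90 → 81 → 65 → 61 → 37 → 58 → 89 → 145 → 42 → 20 → 4 → 16 → 37  — repeats 37 (not happy)
884: 884 → 144 → 33 → 18 → 65 → 61 → 37 → 58 → 89 → 145 → 42 → 20 → 4 → 16 → 37  — repeats 37 (not happy)
700: 700 → 49 → 97 → 130 → 10 → 1  — reaches 1 (happy)

700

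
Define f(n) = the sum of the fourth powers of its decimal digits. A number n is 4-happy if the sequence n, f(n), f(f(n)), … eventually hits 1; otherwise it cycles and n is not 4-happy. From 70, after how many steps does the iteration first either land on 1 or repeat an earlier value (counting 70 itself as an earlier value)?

70 → 7⁴ + 0⁴ = 2401 + 0 = 2401
2401 → 2⁴ + 4⁴ + 0⁴ + 1⁴ = 16 + 256 + 0 + 1 = 273
273 → 2⁴ + 7⁴ + 3⁴ = 16 + 2401 + 81 = 2498
2498 → 2⁴ + 4⁴ + 9⁴ + 8⁴ = 16 + 256 + 6561 + 4096 = 10929
10929 → 1⁴ + 0⁴ + 9⁴ + 2⁴ + 9⁴ = 1 + 0 + 6561 + 16 + 6561 = 13139
13139 → 1⁴ + 3⁴ + 1⁴ + 3⁴ + 9⁴ = 1 + 81 + 1 + 81 + 6561 = 6725
6725 → 6⁴ + 7⁴ + 2⁴ + 5⁴ = 1296 + 2401 + 16 + 625 = 4338
4338 → 4⁴ + 3⁴ + 3⁴ + 8⁴ = 256 + 81 + 81 + 4096 = 4514
4514 → 4⁴ + 5⁴ + 1⁴ + 4⁴ = 256 + 625 + 1 + 256 = 1138
1138 → 1⁴ + 1⁴ + 3⁴ + 8⁴ = 1 + 1 + 81 + 4096 = 4179
4179 → 4⁴ + 1⁴ + 7⁴ + 9⁴ = 256 + 1 + 2401 + 6561 = 9219
9219 → 9⁴ + 2⁴ + 1⁴ + 9⁴ = 6561 + 16 + 1 + 6561 = 13139  — 13139 repeats.
That took 12 steps.

12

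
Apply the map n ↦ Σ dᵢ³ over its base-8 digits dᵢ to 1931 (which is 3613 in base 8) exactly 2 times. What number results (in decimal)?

408

1931 = (3,6,1,3)_8 → 3³ + 6³ + 1³ + 3³ = 271
271 = (4,1,7)_8 → 4³ + 1³ + 7³ = 408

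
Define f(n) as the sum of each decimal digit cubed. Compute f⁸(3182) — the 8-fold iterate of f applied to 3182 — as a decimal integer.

3182 → 3³ + 1³ + 8³ + 2³ = 548
548 → 5³ + 4³ + 8³ = 701
701 → 7³ + 0³ + 1³ = 344
344 → 3³ + 4³ + 4³ = 155
155 → 1³ + 5³ + 5³ = 251
251 → 2³ + 5³ + 1³ = 134
134 → 1³ + 3³ + 4³ = 92
92 → 9³ + 2³ = 737

737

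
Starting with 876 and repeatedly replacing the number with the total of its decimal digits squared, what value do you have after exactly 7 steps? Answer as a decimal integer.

876 → 8² + 7² + 6² = 149
149 → 1² + 4² + 9² = 98
98 → 9² + 8² = 145
145 → 1² + 4² + 5² = 42
42 → 4² + 2² = 20
20 → 2² + 0² = 4
4 → 4² = 16

16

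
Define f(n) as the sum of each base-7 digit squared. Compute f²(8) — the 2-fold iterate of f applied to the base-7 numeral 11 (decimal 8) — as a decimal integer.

8 = (1,1)_7 → 1² + 1² = 2
2 = (2)_7 → 2² = 4

4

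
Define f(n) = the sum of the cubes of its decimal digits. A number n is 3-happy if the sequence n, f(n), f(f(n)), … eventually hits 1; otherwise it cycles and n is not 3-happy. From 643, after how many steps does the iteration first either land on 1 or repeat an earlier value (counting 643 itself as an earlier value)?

643 → 6³ + 4³ + 3³ = 307
307 → 3³ + 0³ + 7³ = 370
370 → 3³ + 7³ + 0³ = 370  — 370 repeats.
That took 3 steps.

3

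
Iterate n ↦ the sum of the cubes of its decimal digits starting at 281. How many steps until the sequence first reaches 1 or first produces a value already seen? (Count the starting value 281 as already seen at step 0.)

7

281 → 2³ + 8³ + 1³ = 8 + 512 + 1 = 521
521 → 5³ + 2³ + 1³ = 125 + 8 + 1 = 134
134 → 1³ + 3³ + 4³ = 1 + 27 + 64 = 92
92 → 9³ + 2³ = 729 + 8 = 737
737 → 7³ + 3³ + 7³ = 343 + 27 + 343 = 713
713 → 7³ + 1³ + 3³ = 343 + 1 + 27 = 371
371 → 3³ + 7³ + 1³ = 27 + 343 + 1 = 371  — 371 repeats.
That took 7 steps.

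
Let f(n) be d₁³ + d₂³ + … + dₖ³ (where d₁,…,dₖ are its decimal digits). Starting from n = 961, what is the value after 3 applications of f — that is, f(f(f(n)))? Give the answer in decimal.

961 → 9³ + 6³ + 1³ = 946
946 → 9³ + 4³ + 6³ = 1009
1009 → 1³ + 0³ + 0³ + 9³ = 730

730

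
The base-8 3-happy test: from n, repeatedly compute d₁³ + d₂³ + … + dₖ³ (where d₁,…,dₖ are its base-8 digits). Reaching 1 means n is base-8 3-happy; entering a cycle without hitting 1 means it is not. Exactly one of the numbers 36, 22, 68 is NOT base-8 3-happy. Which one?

22

36: 36 → 128 → 8 → 1  — reaches 1 (base-8 3-happy)
22: 22 → 224 → 91 → 55 → 559 → 469 → 476 → 434 → 440 → 559  — repeats 559 (not base-8 3-happy)
68: 68 → 65 → 2 → 8 → 1  — reaches 1 (base-8 3-happy)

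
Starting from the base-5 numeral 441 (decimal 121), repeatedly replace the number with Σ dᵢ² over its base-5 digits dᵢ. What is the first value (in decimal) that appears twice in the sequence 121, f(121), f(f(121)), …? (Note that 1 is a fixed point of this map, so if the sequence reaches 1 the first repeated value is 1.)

1

121 = (4,4,1)_5 → 4² + 4² + 1² = 33
33 = (1,1,3)_5 → 1² + 1² + 3² = 11
11 = (2,1)_5 → 2² + 1² = 5
5 = (1,0)_5 → 1² + 0² = 1  — reached the fixed point 1.
1 → 1, so 1 is the first repeated value.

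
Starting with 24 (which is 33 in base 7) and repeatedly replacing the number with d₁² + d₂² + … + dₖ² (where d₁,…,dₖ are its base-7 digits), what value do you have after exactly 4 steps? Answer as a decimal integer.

24 = (3,3)_7 → 18
18 = (2,4)_7 → 20
20 = (2,6)_7 → 40
40 = (5,5)_7 → 50

50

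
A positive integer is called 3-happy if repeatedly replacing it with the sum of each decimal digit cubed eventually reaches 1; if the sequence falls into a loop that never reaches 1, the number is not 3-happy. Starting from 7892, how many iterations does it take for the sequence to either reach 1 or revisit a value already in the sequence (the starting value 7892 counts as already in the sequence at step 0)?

12

7892 → 7³ + 8³ + 9³ + 2³ = 343 + 512 + 729 + 8 = 1592
1592 → 1³ + 5³ + 9³ + 2³ = 1 + 125 + 729 + 8 = 863
863 → 8³ + 6³ + 3³ = 512 + 216 + 27 = 755
755 → 7³ + 5³ + 5³ = 343 + 125 + 125 = 593
593 → 5³ + 9³ + 3³ = 125 + 729 + 27 = 881
881 → 8³ + 8³ + 1³ = 512 + 512 + 1 = 1025
1025 → 1³ + 0³ + 2³ + 5³ = 1 + 0 + 8 + 125 = 134
134 → 1³ + 3³ + 4³ = 1 + 27 + 64 = 92
92 → 9³ + 2³ = 729 + 8 = 737
737 → 7³ + 3³ + 7³ = 343 + 27 + 343 = 713
713 → 7³ + 1³ + 3³ = 343 + 1 + 27 = 371
371 → 3³ + 7³ + 1³ = 27 + 343 + 1 = 371  — 371 repeats.
That took 12 steps.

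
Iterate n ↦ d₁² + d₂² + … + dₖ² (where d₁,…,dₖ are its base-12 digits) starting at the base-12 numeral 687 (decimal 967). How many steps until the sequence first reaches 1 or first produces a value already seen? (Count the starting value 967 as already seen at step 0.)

12

967 = (6,8,7)_12 → 6² + 8² + 7² = 36 + 64 + 49 = 149
149 = (1,0,5)_12 → 1² + 0² + 5² = 1 + 0 + 25 = 26
26 = (2,2)_12 → 2² + 2² = 4 + 4 = 8
8 = (8)_12 → 8² = 64
64 = (5,4)_12 → 5² + 4² = 25 + 16 = 41
41 = (3,5)_12 → 3² + 5² = 9 + 25 = 34
34 = (2,10)_12 → 2² + 10² = 4 + 100 = 104
104 = (8,8)_12 → 8² + 8² = 64 + 64 = 128
128 = (10,8)_12 → 10² + 8² = 100 + 64 = 164
164 = (1,1,8)_12 → 1² + 1² + 8² = 1 + 1 + 64 = 66
66 = (5,6)_12 → 5² + 6² = 25 + 36 = 61
61 = (5,1)_12 → 5² + 1² = 25 + 1 = 26  — 26 repeats.
That took 12 steps.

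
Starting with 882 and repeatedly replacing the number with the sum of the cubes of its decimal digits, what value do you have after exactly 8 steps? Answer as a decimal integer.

882 → 8³ + 8³ + 2³ = 1032
1032 → 1³ + 0³ + 3³ + 2³ = 36
36 → 3³ + 6³ = 243
243 → 2³ + 4³ + 3³ = 99
99 → 9³ + 9³ = 1458
1458 → 1³ + 4³ + 5³ + 8³ = 702
702 → 7³ + 0³ + 2³ = 351
351 → 3³ + 5³ + 1³ = 153

153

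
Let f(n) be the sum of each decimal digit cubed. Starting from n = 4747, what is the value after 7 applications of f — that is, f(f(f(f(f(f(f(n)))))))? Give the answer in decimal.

370

4747 → 4³ + 7³ + 4³ + 7³ = 64 + 343 + 64 + 343 = 814
814 → 8³ + 1³ + 4³ = 512 + 1 + 64 = 577
577 → 5³ + 7³ + 7³ = 125 + 343 + 343 = 811
811 → 8³ + 1³ + 1³ = 512 + 1 + 1 = 514
514 → 5³ + 1³ + 4³ = 125 + 1 + 64 = 190
190 → 1³ + 9³ + 0³ = 1 + 729 + 0 = 730
730 → 7³ + 3³ + 0³ = 343 + 27 + 0 = 370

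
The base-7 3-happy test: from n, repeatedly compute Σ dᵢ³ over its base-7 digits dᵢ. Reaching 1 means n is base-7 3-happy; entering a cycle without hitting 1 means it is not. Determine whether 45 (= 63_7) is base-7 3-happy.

45 = (6,3)_7 → 6³ + 3³ = 243
243 = (4,6,5)_7 → 4³ + 6³ + 5³ = 405
405 = (1,1,1,6)_7 → 1³ + 1³ + 1³ + 6³ = 219
219 = (4,3,2)_7 → 4³ + 3³ + 2³ = 99
99 = (2,0,1)_7 → 2³ + 0³ + 1³ = 9
9 = (1,2)_7 → 1³ + 2³ = 9  — 9 already seen; the sequence cycles without reaching 1.

not base-7 3-happy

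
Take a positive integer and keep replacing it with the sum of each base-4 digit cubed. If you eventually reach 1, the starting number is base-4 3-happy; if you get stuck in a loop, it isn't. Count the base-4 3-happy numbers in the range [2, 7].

2: 2 → 8 → 8  (repeats 8)
3: 3 → 27 → 36 → 9 → 9  (repeats 9)
4: 4 → 1  (reaches 1)
5: 5 → 2 → 8 → 8  (repeats 8)
6: 6 → 9 → 9  (repeats 9)
7: 7 → 28 → 28  (repeats 28)
base-4 3-happy: 4

1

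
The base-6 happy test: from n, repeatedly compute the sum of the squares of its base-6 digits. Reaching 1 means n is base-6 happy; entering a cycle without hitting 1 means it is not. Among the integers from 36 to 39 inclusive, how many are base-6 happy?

36: 36 → 1  (reaches 1)
37: 37 → 2 → 4 → 16 → 20 → 13 → 5 → 25 → 17 → 29 → 41 → 26 → 20  (repeats 20)
38: 38 → 5 → 25 → 17 → 29 → 41 → 26 → 20 → 13 → 5  (repeats 5)
39: 39 → 10 → 17 → 29 → 41 → 26 → 20 → 13 → 5 → 25 → 17  (repeats 17)
base-6 happy: 36

1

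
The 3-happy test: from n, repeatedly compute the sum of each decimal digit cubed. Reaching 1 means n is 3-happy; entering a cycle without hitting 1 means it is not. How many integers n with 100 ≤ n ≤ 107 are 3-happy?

100: 100 → 1  — 3-happy
101: 101 → 2 → 8 → 512 → 134 → 92 → 737 → 713 → 371 → 371  — not 3-happy
102: 102 → 9 → 729 → 1080 → 513 → 153 → 153  — not 3-happy
103: 103 → 28 → 520 → 133 → 55 → 250 → 133  — not 3-happy
104: 104 → 65 → 341 → 92 → 737 → 713 → 371 → 371  — not 3-happy
105: 105 → 126 → 225 → 141 → 66 → 432 → 99 → 1458 → 702 → 351 → 153 → 153  — not 3-happy
106: 106 → 217 → 352 → 160 → 217  — not 3-happy
107: 107 → 344 → 155 → 251 → 134 → 92 → 737 → 713 → 371 → 371  — not 3-happy
3-happy: 100

1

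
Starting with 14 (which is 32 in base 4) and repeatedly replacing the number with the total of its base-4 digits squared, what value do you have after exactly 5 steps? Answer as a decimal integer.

14 = (3,2)_4 → 3² + 2² = 13
13 = (3,1)_4 → 3² + 1² = 10
10 = (2,2)_4 → 2² + 2² = 8
8 = (2,0)_4 → 2² + 0² = 4
4 = (1,0)_4 → 1² + 0² = 1

1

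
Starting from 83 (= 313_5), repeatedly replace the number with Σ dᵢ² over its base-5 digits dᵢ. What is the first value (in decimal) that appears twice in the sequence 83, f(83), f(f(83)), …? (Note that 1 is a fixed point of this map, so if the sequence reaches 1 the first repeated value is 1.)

1

83 = (3,1,3)_5 → 3² + 1² + 3² = 19
19 = (3,4)_5 → 3² + 4² = 25
25 = (1,0,0)_5 → 1² + 0² + 0² = 1  — reached the fixed point 1.
1 → 1, so 1 is the first repeated value.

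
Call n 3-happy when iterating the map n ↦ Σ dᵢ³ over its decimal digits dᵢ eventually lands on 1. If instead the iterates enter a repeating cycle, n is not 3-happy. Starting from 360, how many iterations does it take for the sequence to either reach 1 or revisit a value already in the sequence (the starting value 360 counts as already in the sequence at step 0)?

7

360 → 243
243 → 99
99 → 1458
1458 → 702
702 → 351
351 → 153
153 → 153  — 153 repeats.
That took 7 steps.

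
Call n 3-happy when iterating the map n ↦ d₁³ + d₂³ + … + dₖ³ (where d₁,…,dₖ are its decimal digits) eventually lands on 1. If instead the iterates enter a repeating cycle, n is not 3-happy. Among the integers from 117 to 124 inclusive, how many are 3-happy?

117: 117 → 345 → 216 → 225 → 141 → 66 → 432 → 99 → 1458 → 702 → 351 → 153 → 153  (repeats 153)
118: 118 → 514 → 190 → 730 → 370 → 370  (repeats 370)
119: 119 → 731 → 371 → 371  (repeats 371)
120: 120 → 9 → 729 → 1080 → 513 → 153 → 153  (repeats 153)
121: 121 → 10 → 1  (reaches 1)
122: 122 → 17 → 344 → 155 → 251 → 134 → 92 → 737 → 713 → 371 → 371  (repeats 371)
123: 123 → 36 → 243 → 99 → 1458 → 702 → 351 → 153 → 153  (repeats 153)
124: 124 → 73 → 370 → 370  (repeats 370)
3-happy: 121

1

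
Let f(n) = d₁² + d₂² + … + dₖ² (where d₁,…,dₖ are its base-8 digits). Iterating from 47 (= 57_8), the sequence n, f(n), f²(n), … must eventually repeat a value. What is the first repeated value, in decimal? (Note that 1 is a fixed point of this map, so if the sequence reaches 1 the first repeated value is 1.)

16

47 = (5,7)_8 → 5² + 7² = 25 + 49 = 74
74 = (1,1,2)_8 → 1² + 1² + 2² = 1 + 1 + 4 = 6
6 = (6)_8 → 6² = 36
36 = (4,4)_8 → 4² + 4² = 16 + 16 = 32
32 = (4,0)_8 → 4² + 0² = 16 + 0 = 16
16 = (2,0)_8 → 2² + 0² = 4 + 0 = 4
4 = (4)_8 → 4² = 16  — 16 already appeared earlier.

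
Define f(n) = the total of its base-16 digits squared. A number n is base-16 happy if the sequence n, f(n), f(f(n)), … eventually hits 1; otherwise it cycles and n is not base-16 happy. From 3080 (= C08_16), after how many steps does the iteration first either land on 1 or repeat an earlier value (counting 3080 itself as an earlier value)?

3080 = (12,0,8)_16 → 12² + 0² + 8² = 144 + 0 + 64 = 208
208 = (13,0)_16 → 13² + 0² = 169 + 0 = 169
169 = (10,9)_16 → 10² + 9² = 100 + 81 = 181
181 = (11,5)_16 → 11² + 5² = 121 + 25 = 146
146 = (9,2)_16 → 9² + 2² = 81 + 4 = 85
85 = (5,5)_16 → 5² + 5² = 25 + 25 = 50
50 = (3,2)_16 → 3² + 2² = 9 + 4 = 13
13 = (13)_16 → 13² = 169  — 169 repeats.
That took 8 steps.

8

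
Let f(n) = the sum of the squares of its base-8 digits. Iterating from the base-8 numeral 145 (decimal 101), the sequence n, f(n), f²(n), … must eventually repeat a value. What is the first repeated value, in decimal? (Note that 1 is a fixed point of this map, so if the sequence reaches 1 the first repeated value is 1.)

20

101 = (1,4,5)_8 → 1² + 4² + 5² = 42
42 = (5,2)_8 → 5² + 2² = 29
29 = (3,5)_8 → 3² + 5² = 34
34 = (4,2)_8 → 4² + 2² = 20
20 = (2,4)_8 → 2² + 4² = 20  — 20 already appeared earlier.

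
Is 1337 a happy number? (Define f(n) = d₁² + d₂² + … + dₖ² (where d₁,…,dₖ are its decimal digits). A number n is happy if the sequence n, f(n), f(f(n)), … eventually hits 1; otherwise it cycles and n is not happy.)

1337 → 68
68 → 100
100 → 1  — reached 1.

happy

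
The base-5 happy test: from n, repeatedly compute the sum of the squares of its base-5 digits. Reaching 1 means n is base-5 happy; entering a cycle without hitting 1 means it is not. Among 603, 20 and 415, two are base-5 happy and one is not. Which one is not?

603: 603 → 41 → 11 → 5 → 1  — reaches 1 (base-5 happy)
20: 20 → 16 → 10 → 4 → 16  — repeats 16 (not base-5 happy)
415: 415 → 19 → 25 → 1  — reaches 1 (base-5 happy)

20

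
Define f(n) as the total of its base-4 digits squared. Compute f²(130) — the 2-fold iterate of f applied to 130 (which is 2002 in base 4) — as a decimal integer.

130 = (2,0,0,2)_4 → 2² + 0² + 0² + 2² = 8
8 = (2,0)_4 → 2² + 0² = 4

4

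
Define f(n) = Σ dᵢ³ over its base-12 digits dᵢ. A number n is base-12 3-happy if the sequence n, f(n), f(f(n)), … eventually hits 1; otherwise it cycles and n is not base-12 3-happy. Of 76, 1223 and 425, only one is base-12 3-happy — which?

76: 76 → 280 → 1396 → 1305 → 1458 → 1217 → 762 → 368 → 736 → 190 → 1028 → 856 → 1520 → 1728 → 1  — reaches 1 (base-12 3-happy)
1223: 1223 → 1968 → 514 → 1243 → 1198 → 1539 → 1539  — repeats 1539 (not base-12 3-happy)
425: 425 → 1464 → 1008 → 343 → 415 → 1351 → 1136 → 1855 → 1344 → 793 → 342 → 288 → 8 → 512 → 755 → 1464  — repeats 1464 (not base-12 3-happy)

76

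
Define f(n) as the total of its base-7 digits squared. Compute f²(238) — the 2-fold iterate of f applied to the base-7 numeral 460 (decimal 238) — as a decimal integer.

10

238 = (4,6,0)_7 → 4² + 6² + 0² = 16 + 36 + 0 = 52
52 = (1,0,3)_7 → 1² + 0² + 3² = 1 + 0 + 9 = 10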